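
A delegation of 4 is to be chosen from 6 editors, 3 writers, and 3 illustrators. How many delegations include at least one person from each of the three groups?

243

With no constraint there are C(12,4) = 495 possible selections.
Subtract selections that omit an entire group: no editors → C(6,4) = 15; no writers → C(9,4) = 126; no illustrators → C(9,4) = 126.
Add back selections omitting two groups (i.e. drawn from a single group): C(6,4) + C(3,4) + C(3,4) = 15.
By inclusion–exclusion: 495 − 267 + 15 = 243.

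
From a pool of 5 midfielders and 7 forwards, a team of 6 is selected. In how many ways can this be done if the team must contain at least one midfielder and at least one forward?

Total 6-person selections from all 12: C(12,6) = 924.
Subtract selections that omit an entire group: no midfielders → C(7,6) = 7; no forwards → C(5,6) = 0.
Both groups omitted at once is impossible, so 924 − 7 = 917.

917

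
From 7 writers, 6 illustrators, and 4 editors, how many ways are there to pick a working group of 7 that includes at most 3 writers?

Split by how many writers are chosen (0 through 3).
Sum: C(7,0)·C(10,7) + C(7,1)·C(10,6) + C(7,2)·C(10,5) + C(7,3)·C(10,4) = 120 + 1470 + 5292 + 7350 = 14232.

14232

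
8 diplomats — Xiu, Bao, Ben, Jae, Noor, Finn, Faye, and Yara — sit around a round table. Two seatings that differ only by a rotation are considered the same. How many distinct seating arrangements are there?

Around a circle, 8 distinct people have 8!/8 = (7)! = 5040 rotationally distinct seatings.

5040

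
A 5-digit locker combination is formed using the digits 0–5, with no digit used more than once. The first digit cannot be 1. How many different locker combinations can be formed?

600

The first digit has 6−1 = 5 choices (anything except 1).
The remaining 4 digits are filled from the other 5 symbols without repetition: 5 × 4 × 3 × 2 = 120.
Total: 5 × 120 = 600.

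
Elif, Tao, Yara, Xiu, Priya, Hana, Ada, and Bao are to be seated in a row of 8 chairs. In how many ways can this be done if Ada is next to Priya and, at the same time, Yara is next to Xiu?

2880

Treat {Ada,Priya} as one block (2 orders) and {Yara,Xiu} as another (2 orders).
That leaves 6 units to arrange: 2 × 2 × 6! = 4 × 720 = 2880.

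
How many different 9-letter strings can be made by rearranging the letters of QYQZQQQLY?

1512

QYQZQQQLY has 9 letters with Q appearing 5 times and Y appearing twice.
So there are 9! / (5!·2!) = 1512 distinguishable arrangements.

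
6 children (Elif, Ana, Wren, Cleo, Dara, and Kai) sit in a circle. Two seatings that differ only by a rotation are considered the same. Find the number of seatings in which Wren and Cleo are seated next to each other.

Treat {Wren, Cleo} as one unit (2 internal orders) and seat the resulting 5 units around the table: (4)! circular arrangements.
So 2 × (4)! = 2 × 24 = 48.

48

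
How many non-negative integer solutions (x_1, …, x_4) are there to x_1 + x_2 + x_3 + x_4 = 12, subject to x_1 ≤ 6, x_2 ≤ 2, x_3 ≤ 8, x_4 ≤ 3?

65

Without the upper bounds there are C(15,3) = 455 ways to split 12 among 4 variables.
Subtract solutions that violate a single cap (substitute x_i' = x_i − (cap_i+1)): x_1 ≥ 7 gives C(8,3) = 56; x_2 ≥ 3 gives C(12,3) = 220; x_3 ≥ 9 gives C(6,3) = 20; x_4 ≥ 4 gives C(11,3) = 165. Together 461.
Add back pairs where two caps are both exceeded: 10 + 0 + 4 + 1 + 56 + 0 = 71.
By inclusion–exclusion the count is 455 − 461 + 71 = 65.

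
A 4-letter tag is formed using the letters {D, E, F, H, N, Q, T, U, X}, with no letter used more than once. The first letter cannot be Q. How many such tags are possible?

2688

The first letter has 9−1 = 8 choices (anything except Q).
The remaining 3 letters are filled from the other 8 symbols without repetition: 8 × 7 × 6 = 336.
Total: 8 × 336 = 2688.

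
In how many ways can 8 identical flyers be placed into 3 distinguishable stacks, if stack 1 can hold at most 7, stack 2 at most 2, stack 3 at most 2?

Without the upper bounds there are C(10,2) = 45 ways to split 8 among 3 stacks.
Subtract solutions that violate a single cap (substitute x_i' = x_i − (cap_i+1)): x_1 ≥ 8 gives C(2,2) = 1; x_2 ≥ 3 gives C(7,2) = 21; x_3 ≥ 3 gives C(7,2) = 21. Together 43.
Add back pairs where two caps are both exceeded: 0 + 0 + 6 = 6.
By inclusion–exclusion the count is 45 − 43 + 6 = 8.

8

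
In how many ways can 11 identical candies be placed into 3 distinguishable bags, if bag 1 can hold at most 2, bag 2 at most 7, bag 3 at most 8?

By stars and bars, unrestricted non-negative solutions to x_1+…+x_3 = 11 number C(11+2,2) = 78.
Subtract solutions that violate a single cap (substitute x_i' = x_i − (cap_i+1)): x_1 ≥ 3 gives C(10,2) = 45; x_2 ≥ 8 gives C(5,2) = 10; x_3 ≥ 9 gives C(4,2) = 6. Together 61.
Add back pairs where two caps are both exceeded: 1 + 0 + 0 = 1.
By inclusion–exclusion the count is 78 − 61 + 1 = 18.

18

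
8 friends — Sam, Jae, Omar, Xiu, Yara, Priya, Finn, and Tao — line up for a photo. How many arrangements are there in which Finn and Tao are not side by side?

There are 8! = 40320 arrangements in all. If Finn and Tao are adjacent, merging them into one block gives 2·(7)! = 10080 arrangements.
So 40320 − 10080 = 30240 arrangements keep them apart.

30240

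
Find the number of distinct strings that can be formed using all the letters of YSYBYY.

Letter multiplicities in YSYBYY: B×1, S×1, Y×4.
Dividing 6! = 720 by 4! = 24 for the repeated letters gives 30.

30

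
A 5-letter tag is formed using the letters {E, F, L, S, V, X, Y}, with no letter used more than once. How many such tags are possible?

2520

This is a permutation of 5 out of 7: P(7,5) = 7!/2!.
That product is 7 × 6 × 5 × 4 × 3 = 2520.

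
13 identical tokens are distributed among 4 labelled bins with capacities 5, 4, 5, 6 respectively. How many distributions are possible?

101

By stars and bars, unrestricted non-negative solutions to x_1+…+x_4 = 13 number C(13+3,3) = 560.
Subtract solutions that violate a single cap (substitute x_i' = x_i − (cap_i+1)): x_1 ≥ 6 gives C(10,3) = 120; x_2 ≥ 5 gives C(11,3) = 165; x_3 ≥ 6 gives C(10,3) = 120; x_4 ≥ 7 gives C(9,3) = 84. Together 489.
Add back pairs where two caps are both exceeded: 10 + 4 + 1 + 10 + 4 + 1 = 30.
By inclusion–exclusion the count is 560 − 489 + 30 = 101.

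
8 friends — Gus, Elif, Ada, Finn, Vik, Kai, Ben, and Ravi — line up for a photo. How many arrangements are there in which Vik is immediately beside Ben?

Treat {Vik, Ben} as a single unit. There are 7 units to order, and the pair itself can be ordered 2 ways.
That gives 2 × 7! = 2 × 5040 = 10080.

10080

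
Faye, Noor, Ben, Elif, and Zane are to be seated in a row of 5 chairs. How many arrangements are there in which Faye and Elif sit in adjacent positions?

48

Place the 3 others and the Faye-Elif pair as 4 objects in a line; the pair has 2 internal arrangements.
So the count is 2·(4)! = 48.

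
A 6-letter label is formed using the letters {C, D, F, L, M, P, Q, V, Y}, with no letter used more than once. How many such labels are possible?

Choose and order 6 of the 9 symbols: the first letter has 9 options, the next 8, and so on down to 4.
9 × 8 × 7 × 6 × 5 × 4 = 60480.

60480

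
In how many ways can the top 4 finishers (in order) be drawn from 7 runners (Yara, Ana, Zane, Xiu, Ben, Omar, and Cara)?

This is an ordered selection of 4 from 7: P(7,4).
That gives 7 × 6 × 5 × 4 = 840.

840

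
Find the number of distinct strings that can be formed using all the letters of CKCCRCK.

105

Letter multiplicities in CKCCRCK: C×4, K×2, R×1.
The number of distinct arrangements is 7!/(4!·2!) = 5040/48 = 105.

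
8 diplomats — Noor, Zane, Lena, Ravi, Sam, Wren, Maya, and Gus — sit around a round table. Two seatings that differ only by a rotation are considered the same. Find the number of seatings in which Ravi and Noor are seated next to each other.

1440

Treat {Ravi, Noor} as one unit (2 internal orders) and seat the resulting 7 units around the table: (6)! circular arrangements.
So 2 × (6)! = 2 × 720 = 1440.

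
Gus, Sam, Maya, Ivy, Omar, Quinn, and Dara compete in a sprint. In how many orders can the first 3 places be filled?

This is an ordered selection of 3 from 7: P(7,3).
That gives 7 × 6 × 5 = 210.

210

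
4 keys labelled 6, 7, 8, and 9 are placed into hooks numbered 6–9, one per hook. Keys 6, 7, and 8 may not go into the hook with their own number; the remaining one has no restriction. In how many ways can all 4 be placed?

11

Let Aᵢ (for i ∈ {6, 7, 8}) be the placements that put key i in its forbidden hook. Any j of these fix j positions, leaving (4−j)! ways to fill the rest, and there are C(3,j) ways to pick which j.
By inclusion–exclusion, the number of valid placements is Σ_{j=0}^{3} (−1)^j C(3,j)·(4−j)!.
Computing: 24 − 18 + 6 − 1 = 11.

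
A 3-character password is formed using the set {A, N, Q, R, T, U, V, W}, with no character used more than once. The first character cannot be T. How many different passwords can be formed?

294

The first character has 8−1 = 7 choices (anything except T).
The remaining 2 characters are filled from the other 7 symbols without repetition: 7 × 6 = 42.
Total: 7 × 42 = 294.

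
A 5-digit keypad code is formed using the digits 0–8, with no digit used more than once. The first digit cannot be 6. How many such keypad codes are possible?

13440

The first digit has 9−1 = 8 choices (anything except 6).
The remaining 4 digits are filled from the other 8 symbols without repetition: 8 × 7 × 6 × 5 = 1680.
Total: 8 × 1680 = 13440.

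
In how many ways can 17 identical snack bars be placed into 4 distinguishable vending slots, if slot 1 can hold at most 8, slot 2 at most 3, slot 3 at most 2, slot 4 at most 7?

Without the upper bounds there are C(20,3) = 1140 ways to split 17 among 4 vending slots.
Subtract solutions that violate a single cap (substitute x_i' = x_i − (cap_i+1)): x_1 ≥ 9 gives C(11,3) = 165; x_2 ≥ 4 gives C(16,3) = 560; x_3 ≥ 3 gives C(17,3) = 680; x_4 ≥ 8 gives C(12,3) = 220. Together 1625.
Add back pairs where two caps are both exceeded: 35 + 56 + 1 + 286 + 56 + 84 = 518.
Subtract triples: 4 + 0 + 0 + 10 = 14.
By inclusion–exclusion the count is 1140 − 1625 + 518 − 14 = 19.

19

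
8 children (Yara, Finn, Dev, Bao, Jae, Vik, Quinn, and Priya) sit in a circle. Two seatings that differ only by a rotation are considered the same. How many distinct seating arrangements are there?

5040

Around a circle, 8 distinct people have 8!/8 = (7)! = 5040 rotationally distinct seatings.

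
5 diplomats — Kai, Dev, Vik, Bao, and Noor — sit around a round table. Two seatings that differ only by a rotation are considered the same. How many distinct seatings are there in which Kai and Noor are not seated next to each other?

12

All circular seatings of 5 people number (4)! = 24.
Seatings with Kai beside Noor: treat them as a block with 2 internal orders, giving 2 × (3)! = 12.
Subtracting, 24 − 12 = 12.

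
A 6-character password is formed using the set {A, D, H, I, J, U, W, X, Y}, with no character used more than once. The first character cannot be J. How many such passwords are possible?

53760

The first character has 9−1 = 8 choices (anything except J).
The remaining 5 characters are filled from the other 8 symbols without repetition: 8 × 7 × 6 × 5 × 4 = 6720.
Total: 8 × 6720 = 53760.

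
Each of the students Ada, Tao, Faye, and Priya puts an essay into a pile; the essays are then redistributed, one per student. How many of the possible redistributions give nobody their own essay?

9

Let Aᵢ be the assignments in which student i gets their own essay. We want the size of the complement of A₁∪…∪A_4.
By inclusion–exclusion this is Σ_{j=0}^{4} (−1)^j C(4,j)·(4−j)!.
Computing: 24 − 24 + 12 − 4 + 1 = 9.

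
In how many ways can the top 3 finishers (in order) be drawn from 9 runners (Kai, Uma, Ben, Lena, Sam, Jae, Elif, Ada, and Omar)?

This is an ordered selection of 3 from 9: P(9,3).
That gives 9 × 8 × 7 = 504.

504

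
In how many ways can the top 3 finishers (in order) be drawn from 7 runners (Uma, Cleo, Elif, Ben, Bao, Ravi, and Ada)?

210

There are 7 choices for 1st place, 6 for 2nd, and 5 for 3rd.
That gives 7 × 6 × 5 = 210.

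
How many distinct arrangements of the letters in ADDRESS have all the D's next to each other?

Treat the 2 copies of D as a single block. The multiset to arrange is then {DD, A, E, R, S, S}, 6 items in all.
That gives (6)!/(2!) = 360 arrangements.

360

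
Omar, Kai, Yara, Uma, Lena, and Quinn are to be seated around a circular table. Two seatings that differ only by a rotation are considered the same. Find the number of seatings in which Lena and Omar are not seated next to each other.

72

Without the restriction there are (5)! = 120 seatings.
Seatings with Lena beside Omar: treat them as a block with 2 internal orders, giving 2 × (4)! = 48.
Subtracting, 120 − 48 = 72.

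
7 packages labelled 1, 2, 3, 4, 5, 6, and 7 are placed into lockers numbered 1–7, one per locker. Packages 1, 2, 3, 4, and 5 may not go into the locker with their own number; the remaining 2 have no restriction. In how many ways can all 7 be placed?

2428

Let Aᵢ (for 1 ≤ i ≤ 5) be the placements that put package i in its forbidden locker. Any j of these fix j positions, leaving (7−j)! ways to fill the rest, and there are C(5,j) ways to pick which j.
By inclusion–exclusion, the number of valid placements is Σ_{j=0}^{5} (−1)^j C(5,j)·(7−j)!.
Computing: 5040 − 3600 + 1200 − 240 + 30 − 2 = 2428.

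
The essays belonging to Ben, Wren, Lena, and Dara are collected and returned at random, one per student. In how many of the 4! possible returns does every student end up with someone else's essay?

9

Let Aᵢ be the assignments in which student i gets their own essay. We want the size of the complement of A₁∪…∪A_4.
By inclusion–exclusion this is Σ_{j=0}^{4} (−1)^j C(4,j)·(4−j)!.
Computing: 24 − 24 + 12 − 4 + 1 = 9.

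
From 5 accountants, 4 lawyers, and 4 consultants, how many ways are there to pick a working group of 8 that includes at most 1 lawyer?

153

Split by how many lawyers are chosen (0 through 1).
Sum: C(4,0)·C(9,8) + C(4,1)·C(9,7) = 9 + 144 = 153.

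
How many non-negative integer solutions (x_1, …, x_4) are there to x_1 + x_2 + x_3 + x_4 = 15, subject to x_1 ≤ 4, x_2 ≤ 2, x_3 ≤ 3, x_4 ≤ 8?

Without the upper bounds there are C(18,3) = 816 ways to split 15 among 4 variables.
Subtract solutions that violate a single cap (substitute x_i' = x_i − (cap_i+1)): x_1 ≥ 5 gives C(13,3) = 286; x_2 ≥ 3 gives C(15,3) = 455; x_3 ≥ 4 gives C(14,3) = 364; x_4 ≥ 9 gives C(9,3) = 84. Together 1189.
Add back pairs where two caps are both exceeded: 120 + 84 + 4 + 165 + 20 + 10 = 403.
Subtract triples: 20 + 0 + 0 + 0 = 20.
By inclusion–exclusion the count is 816 − 1189 + 403 − 20 = 10.

10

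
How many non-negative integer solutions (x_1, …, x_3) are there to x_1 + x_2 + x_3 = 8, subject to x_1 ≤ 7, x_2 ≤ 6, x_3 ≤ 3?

26

Without the upper bounds there are C(10,2) = 45 ways to split 8 among 3 variables.
Subtract solutions that violate a single cap (substitute x_i' = x_i − (cap_i+1)): x_1 ≥ 8 gives C(2,2) = 1; x_2 ≥ 7 gives C(3,2) = 3; x_3 ≥ 4 gives C(6,2) = 15. Together 19.
No two caps can be exceeded simultaneously, so the pair terms are all 0.
By inclusion–exclusion the count is 45 − 19 + 0 = 26.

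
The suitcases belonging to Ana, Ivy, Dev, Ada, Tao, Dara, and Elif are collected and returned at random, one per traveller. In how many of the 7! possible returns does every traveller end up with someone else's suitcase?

Let Aᵢ be the assignments in which traveller i gets their own suitcase. We want the size of the complement of A₁∪…∪A_7.
By inclusion–exclusion this is Σ_{j=0}^{7} (−1)^j C(7,j)·(7−j)!.
Computing: 5040 − 5040 + 2520 − 840 + 210 − 42 + 7 − 1 = 1854.

1854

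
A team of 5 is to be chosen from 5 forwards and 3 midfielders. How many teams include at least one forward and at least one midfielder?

55

Total 5-person selections from all 8: C(8,5) = 56.
Selections missing a whole group: no forwards → C(3,5) = 0; no midfielders → C(5,5) = 1.
Both groups omitted at once is impossible, so 56 − 1 = 55.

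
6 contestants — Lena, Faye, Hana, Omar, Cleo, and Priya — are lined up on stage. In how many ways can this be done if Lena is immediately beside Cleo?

240

Place the 4 others and the Lena-Cleo pair as 5 objects in a line; the pair has 2 internal arrangements.
That gives 2 × 5! = 2 × 120 = 240.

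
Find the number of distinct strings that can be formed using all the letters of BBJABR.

120

The 6 letters of BBJABR have repeats: B appearing 3 times.
The number of distinct arrangements is 6!/(3!) = 720/6 = 120.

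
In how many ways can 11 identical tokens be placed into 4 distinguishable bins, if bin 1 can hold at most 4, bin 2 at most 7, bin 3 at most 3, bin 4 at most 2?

By stars and bars, unrestricted non-negative solutions to x_1+…+x_4 = 11 number C(11+3,3) = 364.
Subtract solutions that violate a single cap (substitute x_i' = x_i − (cap_i+1)): x_1 ≥ 5 gives C(9,3) = 84; x_2 ≥ 8 gives C(6,3) = 20; x_3 ≥ 4 gives C(10,3) = 120; x_4 ≥ 3 gives C(11,3) = 165. Together 389.
Add back pairs where two caps are both exceeded: 0 + 10 + 20 + 0 + 1 + 35 = 66.
By inclusion–exclusion the count is 364 − 389 + 66 = 41.

41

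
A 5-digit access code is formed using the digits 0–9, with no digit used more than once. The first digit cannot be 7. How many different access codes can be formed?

The first digit has 10−1 = 9 choices (anything except 7).
The remaining 4 digits are filled from the other 9 symbols without repetition: 9 × 8 × 7 × 6 = 3024.
Total: 9 × 3024 = 27216.

27216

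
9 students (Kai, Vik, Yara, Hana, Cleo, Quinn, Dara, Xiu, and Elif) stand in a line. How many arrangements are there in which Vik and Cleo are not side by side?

282240

Of the 9! = 362880 arrangements, those with Vik and Cleo adjacent number 2 × 8! = 80640 (treat the pair as a block with 2 internal orders).
So 362880 − 80640 = 282240 arrangements keep them apart.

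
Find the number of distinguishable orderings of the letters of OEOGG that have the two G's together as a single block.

12

Treat the 2 copies of G as a single block. The multiset to arrange is then {GG, E, O, O}, 4 items in all.
That gives (4)!/(2!) = 12 arrangements.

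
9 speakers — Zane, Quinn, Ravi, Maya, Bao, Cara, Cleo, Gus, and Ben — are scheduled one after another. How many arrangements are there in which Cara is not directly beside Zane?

There are 9! = 362880 arrangements in all. If Cara and Zane are adjacent, merging them into one block gives 2·(8)! = 80640 arrangements.
So 362880 − 80640 = 282240 arrangements keep them apart.

282240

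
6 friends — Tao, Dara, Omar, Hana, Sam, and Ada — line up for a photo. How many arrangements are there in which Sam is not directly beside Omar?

480

There are 6! = 720 arrangements in all. If Sam and Omar are adjacent, merging them into one block gives 2·(5)! = 240 arrangements.
So 720 − 240 = 480 arrangements keep them apart.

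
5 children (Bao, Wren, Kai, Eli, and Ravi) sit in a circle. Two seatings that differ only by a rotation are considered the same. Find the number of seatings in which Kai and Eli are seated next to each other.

Treat {Kai, Eli} as one unit (2 internal orders) and seat the resulting 4 units around the table: (3)! circular arrangements.
So 2 × (3)! = 2 × 6 = 12.

12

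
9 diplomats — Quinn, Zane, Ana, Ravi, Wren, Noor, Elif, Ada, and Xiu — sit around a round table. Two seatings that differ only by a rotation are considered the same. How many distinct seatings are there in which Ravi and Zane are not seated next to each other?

All circular seatings of 9 people number (8)! = 40320.
Seatings with Ravi beside Zane: treat them as a block with 2 internal orders, giving 2 × (7)! = 10080.
Subtracting, 40320 − 10080 = 30240.

30240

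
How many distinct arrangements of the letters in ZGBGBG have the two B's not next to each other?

40

Total arrangements of ZGBGBG: 6!/(3!·2!) = 60.
If the two B's are adjacent, glue them into one block, leaving 5 items to arrange: (5)!/(3!) = 20 ways.
Subtracting, 60 − 20 = 40 arrangements keep the B's apart.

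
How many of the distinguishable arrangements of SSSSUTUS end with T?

With the last slot taken by T, it remains to arrange the other 7 letters (SSSSUUS).
Those 7 letters have S appearing 5 times and U appearing twice, giving (7)!/(5!·2!) = 21.

21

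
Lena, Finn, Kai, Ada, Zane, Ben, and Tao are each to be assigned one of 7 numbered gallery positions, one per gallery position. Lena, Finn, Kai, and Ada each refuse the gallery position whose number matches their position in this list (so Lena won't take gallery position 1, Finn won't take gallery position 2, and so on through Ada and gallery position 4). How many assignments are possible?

2790

Let Aᵢ (for 1 ≤ i ≤ 4) be the placements that put person i in their forbidden gallery position. Any j of these fix j positions, leaving (7−j)! ways to fill the rest, and there are C(4,j) ways to pick which j.
By inclusion–exclusion, the number of valid placements is Σ_{j=0}^{4} (−1)^j C(4,j)·(7−j)!.
Computing: 5040 − 2880 + 720 − 96 + 6 = 2790.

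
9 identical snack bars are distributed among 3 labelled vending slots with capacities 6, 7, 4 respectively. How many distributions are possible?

Without the upper bounds there are C(11,2) = 55 ways to split 9 among 3 vending slots.
Subtract solutions that violate a single cap (substitute x_i' = x_i − (cap_i+1)): x_1 ≥ 7 gives C(4,2) = 6; x_2 ≥ 8 gives C(3,2) = 3; x_3 ≥ 5 gives C(6,2) = 15. Together 24.
No two caps can be exceeded simultaneously, so the pair terms are all 0.
By inclusion–exclusion the count is 55 − 24 + 0 = 31.

31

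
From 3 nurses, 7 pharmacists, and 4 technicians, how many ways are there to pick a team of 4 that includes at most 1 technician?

Split by how many technicians are chosen (0 through 1).
Sum: C(4,0)·C(10,4) + C(4,1)·C(10,3) = 210 + 480 = 690.

690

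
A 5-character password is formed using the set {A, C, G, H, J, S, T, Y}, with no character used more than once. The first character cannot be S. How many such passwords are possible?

The first character has 8−1 = 7 choices (anything except S).
The remaining 4 characters are filled from the other 7 symbols without repetition: 7 × 6 × 5 × 4 = 840.
Total: 7 × 840 = 5880.

5880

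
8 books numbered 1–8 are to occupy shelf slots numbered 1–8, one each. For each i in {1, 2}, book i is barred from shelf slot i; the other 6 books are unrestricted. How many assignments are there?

30960

Let Aᵢ (for i ∈ {1, 2}) be the placements that put book i in its forbidden shelf slot. Any j of these fix j positions, leaving (8−j)! ways to fill the rest, and there are C(2,j) ways to pick which j.
By inclusion–exclusion, the number of valid placements is Σ_{j=0}^{2} (−1)^j C(2,j)·(8−j)!.
Computing: 40320 − 10080 + 720 = 30960.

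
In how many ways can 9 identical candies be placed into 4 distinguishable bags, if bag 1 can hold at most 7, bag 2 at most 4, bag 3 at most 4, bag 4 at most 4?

111

By stars and bars, unrestricted non-negative solutions to x_1+…+x_4 = 9 number C(9+3,3) = 220.
Subtract solutions that violate a single cap (substitute x_i' = x_i − (cap_i+1)): x_1 ≥ 8 gives C(4,3) = 4; x_2 ≥ 5 gives C(7,3) = 35; x_3 ≥ 5 gives C(7,3) = 35; x_4 ≥ 5 gives C(7,3) = 35. Together 109.
No two caps can be exceeded simultaneously, so the pair terms are all 0.
By inclusion–exclusion the count is 220 − 109 + 0 = 111.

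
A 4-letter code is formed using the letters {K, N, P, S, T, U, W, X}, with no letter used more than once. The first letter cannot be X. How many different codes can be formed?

The first letter has 8−1 = 7 choices (anything except X).
The remaining 3 letters are filled from the other 7 symbols without repetition: 7 × 6 × 5 = 210.
Total: 7 × 210 = 1470.

1470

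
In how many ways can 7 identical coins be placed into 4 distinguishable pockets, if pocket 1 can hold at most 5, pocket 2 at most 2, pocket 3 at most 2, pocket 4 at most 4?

40

Without the upper bounds there are C(10,3) = 120 ways to split 7 among 4 pockets.
Subtract solutions that violate a single cap (substitute x_i' = x_i − (cap_i+1)): x_1 ≥ 6 gives C(4,3) = 4; x_2 ≥ 3 gives C(7,3) = 35; x_3 ≥ 3 gives C(7,3) = 35; x_4 ≥ 5 gives C(5,3) = 10. Together 84.
Add back pairs where two caps are both exceeded: 0 + 0 + 0 + 4 + 0 + 0 = 4.
By inclusion–exclusion the count is 120 − 84 + 4 = 40.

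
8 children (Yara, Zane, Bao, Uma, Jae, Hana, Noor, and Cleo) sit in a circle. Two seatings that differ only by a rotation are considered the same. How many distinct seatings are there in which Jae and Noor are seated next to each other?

Treat {Jae, Noor} as one unit (2 internal orders) and seat the resulting 7 units around the table: (6)! circular arrangements.
So 2 × (6)! = 2 × 720 = 1440.

1440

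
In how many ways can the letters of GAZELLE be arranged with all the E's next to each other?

360

Treat the 2 copies of E as a single block. The multiset to arrange is then {EE, A, G, L, L, Z}, 6 items in all.
That gives (6)!/(2!) = 360 arrangements.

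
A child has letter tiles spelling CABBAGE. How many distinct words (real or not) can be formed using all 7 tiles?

1260

CABBAGE has 7 letters with A appearing twice and B appearing twice.
The number of distinct arrangements is 7!/(2!·2!) = 5040/4 = 1260.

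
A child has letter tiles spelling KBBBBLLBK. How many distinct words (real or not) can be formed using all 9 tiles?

Letter multiplicities in KBBBBLLBK: B×5, K×2, L×2.
The number of distinct arrangements is 9!/(5!·2!·2!) = 362880/480 = 756.

756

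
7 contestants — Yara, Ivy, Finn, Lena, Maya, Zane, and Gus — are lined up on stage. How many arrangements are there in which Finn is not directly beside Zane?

Of the 7! = 5040 arrangements, those with Finn and Zane adjacent number 2 × 6! = 1440 (treat the pair as a block with 2 internal orders).
So 5040 − 1440 = 3600 arrangements keep them apart.

3600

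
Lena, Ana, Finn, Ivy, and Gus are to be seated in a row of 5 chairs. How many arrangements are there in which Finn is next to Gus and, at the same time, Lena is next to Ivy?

24

Treat {Finn,Gus} as one block (2 orders) and {Lena,Ivy} as another (2 orders).
That leaves 3 units to arrange: 2 × 2 × 3! = 4 × 6 = 24.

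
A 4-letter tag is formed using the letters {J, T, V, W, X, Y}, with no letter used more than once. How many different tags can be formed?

Choose and order 4 of the 6 symbols: the first letter has 6 options, the next 5, then 4, 3.
6 × 5 × 4 × 3 = 360.

360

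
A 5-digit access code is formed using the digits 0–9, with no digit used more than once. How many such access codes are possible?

30240

With no repetition, fill the 5 digits in order: 10 choices, then 9, down to 6.
10 × 9 × 8 × 7 × 6 = 30240.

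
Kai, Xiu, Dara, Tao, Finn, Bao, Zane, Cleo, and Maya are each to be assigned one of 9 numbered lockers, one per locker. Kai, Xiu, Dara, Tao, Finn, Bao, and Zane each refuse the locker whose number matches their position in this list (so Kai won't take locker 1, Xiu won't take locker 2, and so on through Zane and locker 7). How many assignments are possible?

Let Aᵢ (for 1 ≤ i ≤ 7) be the placements that put person i in their forbidden locker. Any j of these fix j positions, leaving (9−j)! ways to fill the rest, and there are C(7,j) ways to pick which j.
By inclusion–exclusion, the number of valid placements is Σ_{j=0}^{7} (−1)^j C(7,j)·(9−j)!.
Computing: 362880 − 282240 + 105840 − 25200 + 4200 − 504 + 42 − 2 = 165016.

165016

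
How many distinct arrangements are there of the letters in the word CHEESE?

120

CHEESE has 6 letters with E appearing 3 times.
The number of distinct arrangements is 6!/(3!) = 720/6 = 120.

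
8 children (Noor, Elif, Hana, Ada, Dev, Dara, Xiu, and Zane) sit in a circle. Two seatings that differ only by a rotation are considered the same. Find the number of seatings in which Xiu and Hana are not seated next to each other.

3600

Without the restriction there are (7)! = 5040 seatings.
Seatings with Xiu beside Hana: treat them as a block with 2 internal orders, giving 2 × (6)! = 1440.
Subtracting, 5040 − 1440 = 3600.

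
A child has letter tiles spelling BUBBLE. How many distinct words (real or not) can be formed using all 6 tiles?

120

The 6 letters of BUBBLE have repeats: B appearing 3 times.
The number of distinct arrangements is 6!/(3!) = 720/6 = 120.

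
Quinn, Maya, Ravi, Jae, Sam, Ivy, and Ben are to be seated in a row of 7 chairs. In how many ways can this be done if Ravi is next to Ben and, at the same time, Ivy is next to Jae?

Treat {Ravi,Ben} as one block (2 orders) and {Ivy,Jae} as another (2 orders).
That leaves 5 units to arrange: 2 × 2 × 5! = 4 × 120 = 480.

480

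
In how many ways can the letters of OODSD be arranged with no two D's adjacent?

18

Total arrangements of OODSD: 5!/(2!·2!) = 30.
Arrangements with the D's together: treat DD as one letter, giving (4)!/(2!) = 12.
Hence 30 − 12 = 18.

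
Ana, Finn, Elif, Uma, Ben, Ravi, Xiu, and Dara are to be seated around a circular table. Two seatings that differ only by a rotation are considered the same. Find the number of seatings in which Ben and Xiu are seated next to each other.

1440

Glue Ben and Xiu into a block (2 internal orders). Seating 7 units around a circle gives (6)! arrangements.
So 2 × (6)! = 2 × 720 = 1440.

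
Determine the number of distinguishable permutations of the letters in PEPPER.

60

Letter multiplicities in PEPPER: E×2, P×3, R×1.
The number of distinct arrangements is 6!/(3!·2!) = 720/12 = 60.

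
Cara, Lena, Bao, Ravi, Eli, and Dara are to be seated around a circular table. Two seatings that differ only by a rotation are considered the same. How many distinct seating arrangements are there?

Fix one person's seat to break rotational symmetry; the remaining 5 people can be arranged in (5)! = 120 ways.

120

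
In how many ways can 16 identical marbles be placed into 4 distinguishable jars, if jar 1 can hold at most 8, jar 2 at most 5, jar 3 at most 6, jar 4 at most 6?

179

Ignoring the caps, the number of non-negative solutions to x_1+…+x_4 = 16 is C(19,3) = 969.
Subtract solutions that violate a single cap (substitute x_i' = x_i − (cap_i+1)): x_1 ≥ 9 gives C(10,3) = 120; x_2 ≥ 6 gives C(13,3) = 286; x_3 ≥ 7 gives C(12,3) = 220; x_4 ≥ 7 gives C(12,3) = 220. Together 846.
Add back pairs where two caps are both exceeded: 4 + 1 + 1 + 20 + 20 + 10 = 56.
By inclusion–exclusion the count is 969 − 846 + 56 = 179.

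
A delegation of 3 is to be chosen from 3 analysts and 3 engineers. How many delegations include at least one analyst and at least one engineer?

Unrestricted: C(6,3) = 20 ways to pick any 3 of the 6.
Selections missing a whole group: no analysts → C(3,3) = 1; no engineers → C(3,3) = 1.
Both groups omitted at once is impossible, so 20 − 2 = 18.

18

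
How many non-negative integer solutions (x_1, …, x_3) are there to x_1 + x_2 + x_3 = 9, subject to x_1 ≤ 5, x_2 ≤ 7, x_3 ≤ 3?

Without the upper bounds there are C(11,2) = 55 ways to split 9 among 3 variables.
Subtract solutions that violate a single cap (substitute x_i' = x_i − (cap_i+1)): x_1 ≥ 6 gives C(5,2) = 10; x_2 ≥ 8 gives C(3,2) = 3; x_3 ≥ 4 gives C(7,2) = 21. Together 34.
No two caps can be exceeded simultaneously, so the pair terms are all 0.
By inclusion–exclusion the count is 55 − 34 + 0 = 21.

21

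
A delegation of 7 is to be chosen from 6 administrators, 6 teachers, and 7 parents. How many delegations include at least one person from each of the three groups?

Unrestricted: C(19,7) = 50388 ways to pick any 7 of the 19.
Subtract selections that omit an entire group: no administrators → C(13,7) = 1716; no teachers → C(13,7) = 1716; no parents → C(12,7) = 792.
Add back selections omitting two groups (i.e. drawn from a single group): C(6,7) + C(6,7) + C(7,7) = 1.
By inclusion–exclusion: 50388 − 4224 + 1 = 46165.

46165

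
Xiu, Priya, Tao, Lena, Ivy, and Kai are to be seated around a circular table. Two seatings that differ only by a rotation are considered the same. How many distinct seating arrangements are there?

Around a circle, 6 distinct people have 6!/6 = (5)! = 120 rotationally distinct seatings.

120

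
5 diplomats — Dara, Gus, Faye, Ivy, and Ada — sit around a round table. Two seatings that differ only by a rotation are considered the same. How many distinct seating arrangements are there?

24

Seat Dara anywhere (absorbing the rotational symmetry), then permute the other 4: (4)! = 24.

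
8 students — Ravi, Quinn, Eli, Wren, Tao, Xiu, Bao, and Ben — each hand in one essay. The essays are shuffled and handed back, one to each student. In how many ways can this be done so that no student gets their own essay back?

Let Aᵢ be the assignments in which student i gets their own essay. We want the size of the complement of A₁∪…∪A_8.
By inclusion–exclusion this is Σ_{j=0}^{8} (−1)^j C(8,j)·(8−j)!.
Computing: 40320 − 40320 + 20160 − 6720 + 1680 − 336 + 56 − 8 + 1 = 14833.

14833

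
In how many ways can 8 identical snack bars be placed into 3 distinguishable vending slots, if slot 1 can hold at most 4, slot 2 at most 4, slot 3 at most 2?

By stars and bars, unrestricted non-negative solutions to x_1+…+x_3 = 8 number C(8+2,2) = 45.
Subtract solutions that violate a single cap (substitute x_i' = x_i − (cap_i+1)): x_1 ≥ 5 gives C(5,2) = 10; x_2 ≥ 5 gives C(5,2) = 10; x_3 ≥ 3 gives C(7,2) = 21. Together 41.
Add back pairs where two caps are both exceeded: 0 + 1 + 1 = 2.
By inclusion–exclusion the count is 45 − 41 + 2 = 6.

6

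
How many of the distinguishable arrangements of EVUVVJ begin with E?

With the first slot taken by E, it remains to arrange the other 5 letters (VUVVJ).
Those 5 letters have V appearing 3 times, giving (5)!/(3!) = 20.

20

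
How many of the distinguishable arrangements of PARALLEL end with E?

Fix E in the last position and arrange the remaining 7 letters.
Those 7 letters have A appearing twice and L appearing 3 times, giving (7)!/(3!·2!) = 420.

420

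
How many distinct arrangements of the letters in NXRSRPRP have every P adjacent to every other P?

840

Treat the 2 copies of P as a single block. The multiset to arrange is then {PP, N, R, R, R, S, X}, 7 items in all.
That gives (7)!/(3!) = 840 arrangements.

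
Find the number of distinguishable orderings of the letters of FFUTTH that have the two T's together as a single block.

Treat the 2 copies of T as a single block. The multiset to arrange is then {TT, F, F, H, U}, 5 items in all.
That gives (5)!/(2!) = 60 arrangements.

60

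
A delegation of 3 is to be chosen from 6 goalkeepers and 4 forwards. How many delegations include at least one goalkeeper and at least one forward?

Total 3-person selections from all 10: C(10,3) = 120.
Selections missing a whole group: no goalkeepers → C(4,3) = 4; no forwards → C(6,3) = 20.
Both groups omitted at once is impossible, so 120 − 24 = 96.

96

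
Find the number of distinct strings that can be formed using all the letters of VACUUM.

Letter multiplicities in VACUUM: A×1, C×1, M×1, U×2, V×1.
Dividing 6! = 720 by 2! = 2 for the repeated letters gives 360.

360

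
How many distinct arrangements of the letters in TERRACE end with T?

With the last slot taken by T, it remains to arrange the other 6 letters (ERRACE).
Those 6 letters have E appearing twice and R appearing twice, giving (6)!/(2!·2!) = 180.

180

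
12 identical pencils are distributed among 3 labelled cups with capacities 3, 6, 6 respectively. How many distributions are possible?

Without the upper bounds there are C(14,2) = 91 ways to split 12 among 3 cups.
Subtract solutions that violate a single cap (substitute x_i' = x_i − (cap_i+1)): x_1 ≥ 4 gives C(10,2) = 45; x_2 ≥ 7 gives C(7,2) = 21; x_3 ≥ 7 gives C(7,2) = 21. Together 87.
Add back pairs where two caps are both exceeded: 3 + 3 + 0 = 6.
By inclusion–exclusion the count is 91 − 87 + 6 = 10.

10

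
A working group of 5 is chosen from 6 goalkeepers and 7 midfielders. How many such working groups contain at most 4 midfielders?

1266

Split by how many midfielders are chosen (0 through 4).
Sum: C(7,0)·C(6,5) + C(7,1)·C(6,4) + C(7,2)·C(6,3) + C(7,3)·C(6,2) + C(7,4)·C(6,1) = 6 + 105 + 420 + 525 + 210 = 1266.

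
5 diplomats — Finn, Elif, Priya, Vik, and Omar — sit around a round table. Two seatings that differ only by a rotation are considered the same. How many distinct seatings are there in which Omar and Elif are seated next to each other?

Glue Omar and Elif into a block (2 internal orders). Seating 4 units around a circle gives (3)! arrangements.
So 2 × (3)! = 2 × 6 = 12.

12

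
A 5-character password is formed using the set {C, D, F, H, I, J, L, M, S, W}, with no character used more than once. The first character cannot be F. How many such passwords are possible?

The first character has 10−1 = 9 choices (anything except F).
The remaining 4 characters are filled from the other 9 symbols without repetition: 9 × 8 × 7 × 6 = 3024.
Total: 9 × 3024 = 27216.

27216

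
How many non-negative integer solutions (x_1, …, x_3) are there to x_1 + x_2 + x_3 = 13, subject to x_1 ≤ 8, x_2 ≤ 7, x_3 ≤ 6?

41

By stars and bars, unrestricted non-negative solutions to x_1+…+x_3 = 13 number C(13+2,2) = 105.
Subtract solutions that violate a single cap (substitute x_i' = x_i − (cap_i+1)): x_1 ≥ 9 gives C(6,2) = 15; x_2 ≥ 8 gives C(7,2) = 21; x_3 ≥ 7 gives C(8,2) = 28. Together 64.
No two caps can be exceeded simultaneously, so the pair terms are all 0.
By inclusion–exclusion the count is 105 − 64 + 0 = 41.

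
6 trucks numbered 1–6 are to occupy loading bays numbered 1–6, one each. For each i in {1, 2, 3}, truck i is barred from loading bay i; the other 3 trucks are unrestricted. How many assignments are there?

426

Let Aᵢ (for i ∈ {1, 2, 3}) be the placements that put truck i in its forbidden loading bay. Any j of these fix j positions, leaving (6−j)! ways to fill the rest, and there are C(3,j) ways to pick which j.
By inclusion–exclusion, the number of valid placements is Σ_{j=0}^{3} (−1)^j C(3,j)·(6−j)!.
Computing: 720 − 360 + 72 − 6 = 426.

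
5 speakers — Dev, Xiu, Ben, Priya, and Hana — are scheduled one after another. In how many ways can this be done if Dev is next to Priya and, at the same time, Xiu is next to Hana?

24

Treat {Dev,Priya} as one block (2 orders) and {Xiu,Hana} as another (2 orders).
That leaves 3 units to arrange: 2 × 2 × 3! = 4 × 6 = 24.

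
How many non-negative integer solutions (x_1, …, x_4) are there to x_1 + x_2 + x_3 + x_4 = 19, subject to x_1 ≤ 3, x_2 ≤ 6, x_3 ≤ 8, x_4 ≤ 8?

74

Without the upper bounds there are C(22,3) = 1540 ways to split 19 among 4 variables.
Subtract solutions that violate a single cap (substitute x_i' = x_i − (cap_i+1)): x_1 ≥ 4 gives C(18,3) = 816; x_2 ≥ 7 gives C(15,3) = 455; x_3 ≥ 9 gives C(13,3) = 286; x_4 ≥ 9 gives C(13,3) = 286. Together 1843.
Add back pairs where two caps are both exceeded: 165 + 84 + 84 + 20 + 20 + 4 = 377.
By inclusion–exclusion the count is 1540 − 1843 + 377 = 74.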